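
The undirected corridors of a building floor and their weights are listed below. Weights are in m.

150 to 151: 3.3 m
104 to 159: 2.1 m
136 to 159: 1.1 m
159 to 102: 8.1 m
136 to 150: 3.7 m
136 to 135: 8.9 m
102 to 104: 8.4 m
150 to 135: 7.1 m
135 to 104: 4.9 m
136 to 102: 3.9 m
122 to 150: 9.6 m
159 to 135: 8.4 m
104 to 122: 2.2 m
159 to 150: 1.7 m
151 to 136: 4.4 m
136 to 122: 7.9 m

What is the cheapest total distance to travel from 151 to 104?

7.1 m

Running Dijkstra from 151:
151: 0
150: 3.3  (via 151)
136: 4.4  (via 151)
159: 5  (via 150)
104: 7.1  (via 159)
Shortest route: 151–150–159–104 = 7.1 m.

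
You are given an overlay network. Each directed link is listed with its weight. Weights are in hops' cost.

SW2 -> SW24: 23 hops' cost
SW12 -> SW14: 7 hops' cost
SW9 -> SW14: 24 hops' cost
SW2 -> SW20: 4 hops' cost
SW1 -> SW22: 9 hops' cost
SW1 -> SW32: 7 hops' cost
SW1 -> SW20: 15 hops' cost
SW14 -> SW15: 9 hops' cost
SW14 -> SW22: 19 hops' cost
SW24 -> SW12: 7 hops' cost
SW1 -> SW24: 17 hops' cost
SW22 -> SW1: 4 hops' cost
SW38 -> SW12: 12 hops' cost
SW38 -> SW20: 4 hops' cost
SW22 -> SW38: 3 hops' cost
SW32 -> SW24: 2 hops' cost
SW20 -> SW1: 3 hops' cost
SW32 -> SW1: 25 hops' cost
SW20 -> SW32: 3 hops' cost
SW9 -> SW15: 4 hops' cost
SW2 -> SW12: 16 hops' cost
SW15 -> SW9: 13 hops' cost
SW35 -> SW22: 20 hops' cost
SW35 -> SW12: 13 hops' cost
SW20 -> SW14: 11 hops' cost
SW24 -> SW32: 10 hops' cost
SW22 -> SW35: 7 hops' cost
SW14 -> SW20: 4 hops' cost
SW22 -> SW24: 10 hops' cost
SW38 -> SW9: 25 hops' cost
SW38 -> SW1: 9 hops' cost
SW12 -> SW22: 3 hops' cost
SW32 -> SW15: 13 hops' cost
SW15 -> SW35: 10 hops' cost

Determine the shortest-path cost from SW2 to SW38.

19 hops' cost

Shortest distances from SW2:
SW2: 0
SW20: 4  (via SW2)
SW1: 7  (via SW20)
SW32: 7  (via SW20)
SW24: 9  (via SW32)
SW14: 15  (via SW20)
SW12: 16  (via SW2)
SW22: 16  (via SW1)
SW38: 19  (via SW22)
Shortest route: SW2–SW20–SW1–SW22–SW38 = 19 hops' cost.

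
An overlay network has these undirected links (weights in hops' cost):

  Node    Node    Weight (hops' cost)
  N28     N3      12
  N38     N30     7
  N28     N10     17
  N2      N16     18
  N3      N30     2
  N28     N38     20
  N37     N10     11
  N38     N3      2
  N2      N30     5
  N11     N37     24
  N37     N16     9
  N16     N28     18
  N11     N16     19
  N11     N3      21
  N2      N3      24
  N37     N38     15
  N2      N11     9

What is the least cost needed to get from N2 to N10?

Enumerating some paths:
N2–N30–N3–N28–N10: 5+2+12+17 = 36
N2–N30–N3–N38–N37–N10: 5+2+2+15+11 = 35
Cheapest is N2–N30–N3–N38–N37–N10 at 35 hops' cost.

35 hops' cost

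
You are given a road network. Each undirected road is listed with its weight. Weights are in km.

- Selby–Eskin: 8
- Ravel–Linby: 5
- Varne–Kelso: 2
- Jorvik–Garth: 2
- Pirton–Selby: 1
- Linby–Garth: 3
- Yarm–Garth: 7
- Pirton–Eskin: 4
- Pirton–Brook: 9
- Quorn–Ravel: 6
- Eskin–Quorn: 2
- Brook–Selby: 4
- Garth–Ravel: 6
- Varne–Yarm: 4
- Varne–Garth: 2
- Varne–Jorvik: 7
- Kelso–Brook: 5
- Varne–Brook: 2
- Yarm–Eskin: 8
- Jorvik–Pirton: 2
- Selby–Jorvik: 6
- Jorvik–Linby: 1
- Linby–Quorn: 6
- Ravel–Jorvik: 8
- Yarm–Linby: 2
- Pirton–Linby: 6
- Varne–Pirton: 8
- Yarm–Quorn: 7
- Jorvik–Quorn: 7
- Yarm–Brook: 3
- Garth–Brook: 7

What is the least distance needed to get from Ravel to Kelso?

Shortest distances from Ravel:
Ravel: 0
Linby: 5  (via Ravel)
Garth: 6  (via Ravel)
Quorn: 6  (via Ravel)
Jorvik: 6  (via Linby)
Yarm: 7  (via Linby)
Pirton: 8  (via Jorvik)
Varne: 8  (via Garth)
Eskin: 8  (via Quorn)
Selby: 9  (via Pirton)
Brook: 10  (via Yarm)
Kelso: 10  (via Varne)
Shortest route: Ravel → Garth → Varne → Kelso = 10 km.

10 km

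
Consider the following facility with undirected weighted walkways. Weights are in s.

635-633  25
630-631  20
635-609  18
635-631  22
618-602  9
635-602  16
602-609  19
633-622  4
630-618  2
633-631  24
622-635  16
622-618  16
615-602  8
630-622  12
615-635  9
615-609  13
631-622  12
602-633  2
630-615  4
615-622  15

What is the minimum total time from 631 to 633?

16 s

Running Dijkstra from 631:
631: 0
622: 12  (via 631)
633: 16  (via 622)
Shortest route: 631–622–633 = 16 s.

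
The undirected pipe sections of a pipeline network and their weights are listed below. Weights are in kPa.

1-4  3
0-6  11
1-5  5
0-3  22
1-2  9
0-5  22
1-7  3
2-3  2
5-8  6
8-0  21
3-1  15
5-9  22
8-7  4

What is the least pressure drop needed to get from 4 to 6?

41 kPa

Settle nodes by increasing distance from 4:
4: 0
1: 3  (via 4)
7: 6  (via 1)
5: 8  (via 1)
8: 10  (via 7)
2: 12  (via 1)
3: 14  (via 2)
0: 30  (via 5)
9: 30  (via 5)
6: 41  (via 0)
Shortest route: 4 → 1 → 5 → 0 → 6 = 41 kPa.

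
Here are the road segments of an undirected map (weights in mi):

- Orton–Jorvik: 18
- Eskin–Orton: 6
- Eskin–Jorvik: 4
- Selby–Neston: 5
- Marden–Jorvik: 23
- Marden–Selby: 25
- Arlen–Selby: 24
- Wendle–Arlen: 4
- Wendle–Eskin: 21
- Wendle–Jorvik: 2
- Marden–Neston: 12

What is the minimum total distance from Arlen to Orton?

Running Dijkstra from Arlen:
Arlen: 0
Wendle: 4  (via Arlen)
Jorvik: 6  (via Wendle)
Eskin: 10  (via Jorvik)
Orton: 16  (via Eskin)
Shortest route: Arlen–Wendle–Jorvik–Eskin–Orton = 16 mi.

16 mi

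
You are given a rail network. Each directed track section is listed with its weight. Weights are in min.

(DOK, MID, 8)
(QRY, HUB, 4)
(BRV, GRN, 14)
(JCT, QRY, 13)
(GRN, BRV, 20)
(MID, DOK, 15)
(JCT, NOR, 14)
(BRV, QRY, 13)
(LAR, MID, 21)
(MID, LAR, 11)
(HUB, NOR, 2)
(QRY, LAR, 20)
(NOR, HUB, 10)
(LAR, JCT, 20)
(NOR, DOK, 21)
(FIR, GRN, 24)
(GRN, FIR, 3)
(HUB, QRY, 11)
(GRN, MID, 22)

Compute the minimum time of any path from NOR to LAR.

40 min

Settle nodes by increasing distance from NOR:
NOR: 0
HUB: 10  (via NOR)
DOK: 21  (via NOR)
QRY: 21  (via HUB)
MID: 29  (via DOK)
LAR: 40  (via MID)
Shortest route: NOR–DOK–MID–LAR = 40 min.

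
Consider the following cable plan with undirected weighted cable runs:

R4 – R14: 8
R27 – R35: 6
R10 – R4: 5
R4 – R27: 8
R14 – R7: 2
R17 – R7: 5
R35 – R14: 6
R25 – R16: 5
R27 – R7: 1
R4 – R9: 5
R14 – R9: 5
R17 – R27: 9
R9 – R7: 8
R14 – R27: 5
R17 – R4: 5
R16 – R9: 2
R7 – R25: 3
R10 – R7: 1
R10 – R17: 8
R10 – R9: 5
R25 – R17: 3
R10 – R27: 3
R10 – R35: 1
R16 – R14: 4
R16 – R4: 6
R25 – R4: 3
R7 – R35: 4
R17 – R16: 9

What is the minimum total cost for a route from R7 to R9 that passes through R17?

Shortest R7→R17: R7–R17 = 5
Best R17 to R9: R17–R4–R9 costing 10
Total via R17: 5 + 10 = 15.

15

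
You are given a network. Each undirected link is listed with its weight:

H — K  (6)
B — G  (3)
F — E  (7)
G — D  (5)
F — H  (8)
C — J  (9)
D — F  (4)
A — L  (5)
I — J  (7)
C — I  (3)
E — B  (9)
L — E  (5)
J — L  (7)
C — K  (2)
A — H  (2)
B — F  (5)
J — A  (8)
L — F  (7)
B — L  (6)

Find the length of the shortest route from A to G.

Running Dijkstra from A:
A: 0
H: 2  (via A)
L: 5  (via A)
J: 8  (via A)
K: 8  (via H)
C: 10  (via K)
E: 10  (via L)
F: 10  (via H)
B: 11  (via L)
I: 13  (via C)
D: 14  (via F)
G: 14  (via B)
Shortest route: A–L–B–G = 14.

14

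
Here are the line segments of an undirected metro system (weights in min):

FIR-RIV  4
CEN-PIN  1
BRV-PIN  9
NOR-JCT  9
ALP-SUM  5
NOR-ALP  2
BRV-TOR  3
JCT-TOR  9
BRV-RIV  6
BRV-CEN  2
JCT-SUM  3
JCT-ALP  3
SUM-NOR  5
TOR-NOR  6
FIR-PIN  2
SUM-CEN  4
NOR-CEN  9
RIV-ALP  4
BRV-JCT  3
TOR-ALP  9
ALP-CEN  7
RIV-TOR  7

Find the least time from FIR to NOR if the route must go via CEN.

12 min

Shortest FIR→CEN: FIR–PIN–CEN = 3
Best CEN to NOR: CEN–NOR costing 9
Total via CEN: 3 + 9 = 12 min.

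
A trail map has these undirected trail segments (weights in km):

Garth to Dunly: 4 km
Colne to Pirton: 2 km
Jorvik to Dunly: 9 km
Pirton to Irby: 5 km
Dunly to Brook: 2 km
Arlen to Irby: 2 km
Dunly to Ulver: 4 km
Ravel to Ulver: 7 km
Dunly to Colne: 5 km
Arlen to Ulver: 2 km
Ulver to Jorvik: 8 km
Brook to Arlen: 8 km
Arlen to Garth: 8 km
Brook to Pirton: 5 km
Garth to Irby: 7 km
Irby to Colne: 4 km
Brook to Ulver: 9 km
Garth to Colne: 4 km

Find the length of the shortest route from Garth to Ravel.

Enumerating some paths:
Garth - Dunly - Ulver - Ravel: 4+4+7 = 15
Garth - Arlen - Ulver - Ravel: 8+2+7 = 17
The minimum is 15 km via Garth - Dunly - Ulver - Ravel.

15 km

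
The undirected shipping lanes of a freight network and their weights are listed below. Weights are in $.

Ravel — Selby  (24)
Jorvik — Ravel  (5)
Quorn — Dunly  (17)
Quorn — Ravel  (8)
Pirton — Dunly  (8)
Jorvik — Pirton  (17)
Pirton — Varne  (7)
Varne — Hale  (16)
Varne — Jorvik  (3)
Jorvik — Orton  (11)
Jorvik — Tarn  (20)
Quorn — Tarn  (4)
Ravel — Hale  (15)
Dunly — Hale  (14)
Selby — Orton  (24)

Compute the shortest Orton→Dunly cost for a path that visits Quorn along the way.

Best Orton to Quorn: Orton–Jorvik–Ravel–Quorn costing 24
Best Quorn to Dunly: Quorn–Dunly costing 17
Total via Quorn: 24 + 17 = $41.

$41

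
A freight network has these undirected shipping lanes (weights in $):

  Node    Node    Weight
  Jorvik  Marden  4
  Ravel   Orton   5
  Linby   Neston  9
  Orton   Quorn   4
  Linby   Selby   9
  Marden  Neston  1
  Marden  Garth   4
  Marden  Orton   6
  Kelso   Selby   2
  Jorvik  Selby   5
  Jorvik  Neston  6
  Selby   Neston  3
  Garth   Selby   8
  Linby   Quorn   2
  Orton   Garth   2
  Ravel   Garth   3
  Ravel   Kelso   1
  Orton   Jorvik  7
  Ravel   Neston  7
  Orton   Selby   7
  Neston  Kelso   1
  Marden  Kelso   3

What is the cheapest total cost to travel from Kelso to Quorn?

$10

Shortest distances from Kelso:
Kelso: 0
Neston: 1  (via Kelso)
Ravel: 1  (via Kelso)
Selby: 2  (via Kelso)
Marden: 2  (via Neston)
Garth: 4  (via Ravel)
Orton: 6  (via Ravel)
Jorvik: 6  (via Marden)
Linby: 10  (via Neston)
Quorn: 10  (via Orton)
Shortest route: Kelso–Ravel–Orton–Quorn = $10.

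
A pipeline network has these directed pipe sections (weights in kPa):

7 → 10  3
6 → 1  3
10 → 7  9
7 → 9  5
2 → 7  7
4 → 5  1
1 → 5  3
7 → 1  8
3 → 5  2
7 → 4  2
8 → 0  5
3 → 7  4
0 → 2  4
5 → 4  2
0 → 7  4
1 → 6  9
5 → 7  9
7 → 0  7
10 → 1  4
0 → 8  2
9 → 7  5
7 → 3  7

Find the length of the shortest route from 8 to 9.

Running Dijkstra from 8:
8: 0
0: 5  (via 8)
2: 9  (via 0)
7: 9  (via 0)
4: 11  (via 7)
5: 12  (via 4)
10: 12  (via 7)
9: 14  (via 7)
Shortest route: 8–0–7–9 = 14 kPa.

14 kPa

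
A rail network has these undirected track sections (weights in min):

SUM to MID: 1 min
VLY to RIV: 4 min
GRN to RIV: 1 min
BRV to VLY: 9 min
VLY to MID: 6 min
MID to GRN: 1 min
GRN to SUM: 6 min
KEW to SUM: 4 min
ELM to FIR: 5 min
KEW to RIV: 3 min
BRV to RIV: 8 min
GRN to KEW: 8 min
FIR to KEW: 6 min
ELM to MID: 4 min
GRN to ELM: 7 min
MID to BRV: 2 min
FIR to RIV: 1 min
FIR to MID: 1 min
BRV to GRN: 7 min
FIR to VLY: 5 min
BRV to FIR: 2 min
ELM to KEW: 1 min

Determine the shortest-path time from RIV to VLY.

4 min

Shortest distances from RIV:
RIV: 0
FIR: 1  (via RIV)
GRN: 1  (via RIV)
MID: 2  (via FIR)
KEW: 3  (via RIV)
SUM: 3  (via MID)
BRV: 3  (via FIR)
VLY: 4  (via RIV)
Shortest route: RIV–VLY = 4 min.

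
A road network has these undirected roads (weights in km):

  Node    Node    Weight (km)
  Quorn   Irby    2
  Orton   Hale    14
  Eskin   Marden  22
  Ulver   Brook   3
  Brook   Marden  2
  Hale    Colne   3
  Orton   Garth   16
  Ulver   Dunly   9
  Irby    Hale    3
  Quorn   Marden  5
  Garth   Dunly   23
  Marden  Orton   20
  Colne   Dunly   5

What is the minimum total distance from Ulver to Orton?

25 km

Compare a few routes:
Ulver → Brook → Marden → Orton: 3+2+20 = 25
Ulver → Dunly → Colne → Hale → Orton: 9+5+3+14 = 31
Ulver → Brook → Marden → Quorn → Irby → Hale → Orton: 3+2+5+2+3+14 = 29
The minimum is 25 km via Ulver → Brook → Marden → Orton.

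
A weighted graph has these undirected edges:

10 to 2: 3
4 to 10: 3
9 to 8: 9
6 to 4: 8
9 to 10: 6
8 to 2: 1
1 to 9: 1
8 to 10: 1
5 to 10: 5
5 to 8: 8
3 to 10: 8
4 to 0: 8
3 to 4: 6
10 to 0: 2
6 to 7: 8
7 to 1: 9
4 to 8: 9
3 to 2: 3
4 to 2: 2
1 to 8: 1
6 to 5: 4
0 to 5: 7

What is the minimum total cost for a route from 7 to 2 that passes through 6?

18

Best 7 to 6: 7–6 costing 8
Best 6 to 2: 6–4–2 costing 10
Total via 6: 8 + 10 = 18.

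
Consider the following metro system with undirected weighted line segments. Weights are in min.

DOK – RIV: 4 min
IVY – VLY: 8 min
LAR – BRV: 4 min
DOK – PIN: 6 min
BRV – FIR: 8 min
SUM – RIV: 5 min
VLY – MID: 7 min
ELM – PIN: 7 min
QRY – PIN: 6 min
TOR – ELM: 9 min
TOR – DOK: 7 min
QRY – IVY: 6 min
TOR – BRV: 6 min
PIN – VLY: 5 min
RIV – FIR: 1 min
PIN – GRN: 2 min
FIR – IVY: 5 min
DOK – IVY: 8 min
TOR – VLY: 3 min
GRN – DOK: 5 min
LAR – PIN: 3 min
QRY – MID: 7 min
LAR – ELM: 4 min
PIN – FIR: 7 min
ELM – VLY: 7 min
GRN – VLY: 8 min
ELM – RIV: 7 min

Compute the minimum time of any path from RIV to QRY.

Enumerating some paths:
RIV - FIR - PIN - QRY: 1+7+6 = 14
RIV - DOK - PIN - QRY: 4+6+6 = 16
RIV - DOK - GRN - PIN - QRY: 4+5+2+6 = 17
RIV - FIR - IVY - QRY: 1+5+6 = 12
The minimum is 12 min via RIV - FIR - IVY - QRY.

12 min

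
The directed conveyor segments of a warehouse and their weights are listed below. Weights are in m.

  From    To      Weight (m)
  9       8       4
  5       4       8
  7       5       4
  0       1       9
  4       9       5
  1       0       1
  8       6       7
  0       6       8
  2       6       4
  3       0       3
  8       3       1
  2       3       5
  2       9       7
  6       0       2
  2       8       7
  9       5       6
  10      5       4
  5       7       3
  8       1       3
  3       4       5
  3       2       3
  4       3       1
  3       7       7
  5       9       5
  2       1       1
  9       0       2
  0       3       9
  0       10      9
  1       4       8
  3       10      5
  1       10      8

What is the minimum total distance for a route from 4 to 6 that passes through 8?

16 m

Shortest 4→8: 4 → 9 → 8 = 9
Shortest 8→6: 8 → 6 = 7
Total via 8: 9 + 7 = 16 m.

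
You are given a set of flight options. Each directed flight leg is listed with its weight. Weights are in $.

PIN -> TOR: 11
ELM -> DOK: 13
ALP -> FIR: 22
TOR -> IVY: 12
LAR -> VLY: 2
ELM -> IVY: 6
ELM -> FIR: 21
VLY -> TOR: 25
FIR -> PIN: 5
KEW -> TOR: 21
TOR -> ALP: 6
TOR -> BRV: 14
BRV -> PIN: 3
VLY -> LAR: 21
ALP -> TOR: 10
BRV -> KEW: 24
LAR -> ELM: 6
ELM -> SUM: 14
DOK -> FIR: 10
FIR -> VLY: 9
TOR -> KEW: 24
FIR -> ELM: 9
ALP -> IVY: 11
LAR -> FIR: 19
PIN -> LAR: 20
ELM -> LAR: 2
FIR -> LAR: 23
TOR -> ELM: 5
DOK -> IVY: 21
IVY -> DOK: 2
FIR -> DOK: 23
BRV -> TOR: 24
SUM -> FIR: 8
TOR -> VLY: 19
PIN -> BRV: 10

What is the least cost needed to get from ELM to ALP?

Running Dijkstra from ELM:
ELM: 0
LAR: 2  (via ELM)
VLY: 4  (via LAR)
IVY: 6  (via ELM)
DOK: 8  (via IVY)
SUM: 14  (via ELM)
FIR: 18  (via DOK)
PIN: 23  (via FIR)
TOR: 29  (via VLY)
BRV: 33  (via PIN)
ALP: 35  (via TOR)
Shortest route: ELM → LAR → VLY → TOR → ALP = $35.

$35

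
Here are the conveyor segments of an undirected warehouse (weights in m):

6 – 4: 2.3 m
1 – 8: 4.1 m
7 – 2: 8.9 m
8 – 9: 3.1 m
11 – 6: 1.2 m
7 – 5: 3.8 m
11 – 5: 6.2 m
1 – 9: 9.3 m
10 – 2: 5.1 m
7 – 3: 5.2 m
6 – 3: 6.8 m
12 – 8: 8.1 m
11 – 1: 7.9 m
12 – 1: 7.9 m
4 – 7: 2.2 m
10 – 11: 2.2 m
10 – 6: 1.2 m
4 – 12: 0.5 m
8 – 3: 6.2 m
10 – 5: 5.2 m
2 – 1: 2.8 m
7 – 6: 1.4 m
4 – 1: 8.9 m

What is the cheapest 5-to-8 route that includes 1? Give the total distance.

Best 5 to 1: 5–10–2–1 costing 13.1
Best 1 to 8: 1–8 costing 4.1
Total via 1: 13.1 + 4.1 = 17.2 m.

17.2 m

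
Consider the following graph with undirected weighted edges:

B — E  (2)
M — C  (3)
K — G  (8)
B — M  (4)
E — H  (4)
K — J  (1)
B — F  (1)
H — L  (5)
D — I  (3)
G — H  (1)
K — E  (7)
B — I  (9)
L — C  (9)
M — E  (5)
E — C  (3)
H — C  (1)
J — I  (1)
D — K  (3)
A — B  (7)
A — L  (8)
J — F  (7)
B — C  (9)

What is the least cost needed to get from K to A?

Settle nodes by increasing distance from K:
K: 0
J: 1  (via K)
I: 2  (via J)
D: 3  (via K)
E: 7  (via K)
F: 8  (via J)
G: 8  (via K)
B: 9  (via E)
H: 9  (via G)
C: 10  (via E)
M: 12  (via E)
L: 14  (via H)
A: 16  (via B)
Shortest route: K → E → B → A = 16.

16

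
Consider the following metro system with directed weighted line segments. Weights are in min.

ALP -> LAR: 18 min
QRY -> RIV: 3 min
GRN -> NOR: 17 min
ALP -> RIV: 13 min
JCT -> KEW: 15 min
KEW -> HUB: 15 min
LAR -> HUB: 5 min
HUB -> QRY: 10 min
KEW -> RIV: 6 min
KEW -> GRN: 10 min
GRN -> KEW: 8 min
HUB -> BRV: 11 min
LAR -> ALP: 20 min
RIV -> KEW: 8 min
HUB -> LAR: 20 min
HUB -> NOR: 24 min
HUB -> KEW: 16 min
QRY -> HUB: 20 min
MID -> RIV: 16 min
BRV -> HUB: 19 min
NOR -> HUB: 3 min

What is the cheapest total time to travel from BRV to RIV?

Compare a few routes:
BRV–HUB–KEW–RIV: 19+16+6 = 41
BRV–HUB–QRY–RIV: 19+10+3 = 32
BRV–HUB–LAR–ALP–RIV: 19+20+20+13 = 72
The minimum is 32 min via BRV–HUB–QRY–RIV.

32 min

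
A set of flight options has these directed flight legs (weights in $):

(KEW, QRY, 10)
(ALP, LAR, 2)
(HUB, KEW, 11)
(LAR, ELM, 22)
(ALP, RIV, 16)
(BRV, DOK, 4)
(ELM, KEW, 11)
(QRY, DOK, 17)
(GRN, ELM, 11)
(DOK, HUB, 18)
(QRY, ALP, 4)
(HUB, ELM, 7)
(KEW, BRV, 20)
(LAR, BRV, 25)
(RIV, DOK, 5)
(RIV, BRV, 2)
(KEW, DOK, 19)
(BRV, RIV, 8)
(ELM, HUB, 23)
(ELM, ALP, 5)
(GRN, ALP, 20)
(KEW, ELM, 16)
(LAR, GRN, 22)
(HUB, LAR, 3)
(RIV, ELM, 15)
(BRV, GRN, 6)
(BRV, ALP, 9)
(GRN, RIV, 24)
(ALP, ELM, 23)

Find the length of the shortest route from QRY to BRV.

$22

Shortest distances from QRY:
QRY: 0
ALP: 4  (via QRY)
LAR: 6  (via ALP)
DOK: 17  (via QRY)
RIV: 20  (via ALP)
BRV: 22  (via RIV)
Shortest route: QRY–ALP–RIV–BRV = $22.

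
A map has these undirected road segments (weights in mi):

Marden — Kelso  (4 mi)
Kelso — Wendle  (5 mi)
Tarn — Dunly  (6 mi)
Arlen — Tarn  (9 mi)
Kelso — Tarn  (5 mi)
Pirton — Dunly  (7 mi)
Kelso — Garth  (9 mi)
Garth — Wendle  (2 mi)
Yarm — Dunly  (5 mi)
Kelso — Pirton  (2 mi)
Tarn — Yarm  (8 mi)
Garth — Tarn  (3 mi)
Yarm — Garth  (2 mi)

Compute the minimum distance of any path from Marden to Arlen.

Settle nodes by increasing distance from Marden:
Marden: 0
Kelso: 4  (via Marden)
Pirton: 6  (via Kelso)
Wendle: 9  (via Kelso)
Tarn: 9  (via Kelso)
Garth: 11  (via Wendle)
Dunly: 13  (via Pirton)
Yarm: 13  (via Garth)
Arlen: 18  (via Tarn)
Shortest route: Marden–Kelso–Tarn–Arlen = 18 mi.

18 mi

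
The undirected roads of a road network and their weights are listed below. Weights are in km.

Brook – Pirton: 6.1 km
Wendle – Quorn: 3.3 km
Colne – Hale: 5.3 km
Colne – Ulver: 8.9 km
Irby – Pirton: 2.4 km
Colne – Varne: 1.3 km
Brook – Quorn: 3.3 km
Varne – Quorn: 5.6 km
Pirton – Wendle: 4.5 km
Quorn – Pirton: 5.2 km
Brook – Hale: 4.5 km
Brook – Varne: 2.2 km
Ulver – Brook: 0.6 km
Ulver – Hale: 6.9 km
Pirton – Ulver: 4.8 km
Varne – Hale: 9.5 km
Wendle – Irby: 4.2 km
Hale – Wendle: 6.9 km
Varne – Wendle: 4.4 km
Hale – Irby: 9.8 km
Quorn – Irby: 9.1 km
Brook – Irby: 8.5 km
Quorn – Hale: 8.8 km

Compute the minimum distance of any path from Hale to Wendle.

Running Dijkstra from Hale:
Hale: 0
Brook: 4.5  (via Hale)
Ulver: 5.1  (via Brook)
Colne: 5.3  (via Hale)
Varne: 6.6  (via Colne)
Wendle: 6.9  (via Hale)
Shortest route: Hale → Wendle = 6.9 km.

6.9 km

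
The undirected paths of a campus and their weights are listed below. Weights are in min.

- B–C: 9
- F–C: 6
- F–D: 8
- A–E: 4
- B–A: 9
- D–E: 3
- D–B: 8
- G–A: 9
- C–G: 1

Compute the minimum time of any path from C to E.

Running Dijkstra from C:
C: 0
G: 1  (via C)
F: 6  (via C)
B: 9  (via C)
A: 10  (via G)
D: 14  (via F)
E: 14  (via A)
Shortest route: C → G → A → E = 14 min.

14 min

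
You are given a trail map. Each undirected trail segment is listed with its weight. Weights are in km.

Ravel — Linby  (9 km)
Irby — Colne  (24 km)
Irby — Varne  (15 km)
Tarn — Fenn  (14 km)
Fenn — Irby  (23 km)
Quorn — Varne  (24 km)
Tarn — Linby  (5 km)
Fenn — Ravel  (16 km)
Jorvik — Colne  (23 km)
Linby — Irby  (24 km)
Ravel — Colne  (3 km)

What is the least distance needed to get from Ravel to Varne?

Compare a few routes:
Ravel–Colne–Irby–Varne: 3+24+15 = 42
Ravel–Linby–Irby–Varne: 9+24+15 = 48
Cheapest is Ravel–Colne–Irby–Varne at 42 km.

42 km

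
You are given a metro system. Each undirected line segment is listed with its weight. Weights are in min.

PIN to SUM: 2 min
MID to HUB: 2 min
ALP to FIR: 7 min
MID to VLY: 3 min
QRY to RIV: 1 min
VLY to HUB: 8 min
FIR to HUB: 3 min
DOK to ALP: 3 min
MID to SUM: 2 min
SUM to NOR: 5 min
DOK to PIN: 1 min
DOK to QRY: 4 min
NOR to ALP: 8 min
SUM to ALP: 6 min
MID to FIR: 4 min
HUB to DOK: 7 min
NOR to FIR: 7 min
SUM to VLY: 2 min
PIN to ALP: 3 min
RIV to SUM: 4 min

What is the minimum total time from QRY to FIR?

11 min

Candidate routes:
QRY–RIV–SUM–MID–FIR: 1+4+2+4 = 11
QRY–DOK–PIN–SUM–MID–FIR: 4+1+2+2+4 = 13
QRY–RIV–SUM–MID–HUB–FIR: 1+4+2+2+3 = 12
Cheapest is QRY–RIV–SUM–MID–FIR at 11 min.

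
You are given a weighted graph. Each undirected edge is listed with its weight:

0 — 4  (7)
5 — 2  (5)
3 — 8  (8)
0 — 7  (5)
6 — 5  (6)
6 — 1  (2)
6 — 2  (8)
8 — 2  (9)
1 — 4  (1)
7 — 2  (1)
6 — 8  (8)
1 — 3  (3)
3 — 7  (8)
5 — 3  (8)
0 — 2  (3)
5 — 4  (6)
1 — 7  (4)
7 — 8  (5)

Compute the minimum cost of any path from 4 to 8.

Running Dijkstra from 4:
4: 0
1: 1  (via 4)
6: 3  (via 1)
3: 4  (via 1)
7: 5  (via 1)
2: 6  (via 7)
5: 6  (via 4)
0: 7  (via 4)
8: 10  (via 7)
Shortest route: 4 → 1 → 7 → 8 = 10.

10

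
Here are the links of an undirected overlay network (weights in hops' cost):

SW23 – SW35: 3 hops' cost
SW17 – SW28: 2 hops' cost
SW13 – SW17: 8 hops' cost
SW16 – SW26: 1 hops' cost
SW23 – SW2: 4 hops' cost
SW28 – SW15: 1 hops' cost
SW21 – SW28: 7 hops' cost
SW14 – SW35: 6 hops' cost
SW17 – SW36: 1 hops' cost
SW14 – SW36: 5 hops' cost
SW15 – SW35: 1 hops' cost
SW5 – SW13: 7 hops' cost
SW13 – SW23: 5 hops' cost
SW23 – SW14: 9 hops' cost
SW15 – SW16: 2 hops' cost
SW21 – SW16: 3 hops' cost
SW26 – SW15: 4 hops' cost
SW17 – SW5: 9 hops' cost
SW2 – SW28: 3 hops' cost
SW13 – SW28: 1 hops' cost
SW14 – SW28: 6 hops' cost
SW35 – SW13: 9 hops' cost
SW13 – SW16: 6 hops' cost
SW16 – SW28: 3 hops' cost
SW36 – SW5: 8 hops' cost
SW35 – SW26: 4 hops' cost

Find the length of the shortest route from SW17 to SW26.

6 hops' cost

Enumerating some paths:
SW17–SW28–SW15–SW26: 2+1+4 = 7
SW17–SW28–SW16–SW26: 2+3+1 = 6
SW17–SW28–SW15–SW35–SW26: 2+1+1+4 = 8
The minimum is 6 hops' cost via SW17–SW28–SW16–SW26.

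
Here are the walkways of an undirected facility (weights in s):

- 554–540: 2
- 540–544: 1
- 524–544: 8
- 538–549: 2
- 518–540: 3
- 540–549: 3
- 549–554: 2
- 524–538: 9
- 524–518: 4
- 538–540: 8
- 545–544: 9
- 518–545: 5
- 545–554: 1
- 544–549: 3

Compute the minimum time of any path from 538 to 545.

5 s

Settle nodes by increasing distance from 538:
538: 0
549: 2  (via 538)
554: 4  (via 549)
545: 5  (via 554)
Shortest route: 538 → 549 → 554 → 545 = 5 s.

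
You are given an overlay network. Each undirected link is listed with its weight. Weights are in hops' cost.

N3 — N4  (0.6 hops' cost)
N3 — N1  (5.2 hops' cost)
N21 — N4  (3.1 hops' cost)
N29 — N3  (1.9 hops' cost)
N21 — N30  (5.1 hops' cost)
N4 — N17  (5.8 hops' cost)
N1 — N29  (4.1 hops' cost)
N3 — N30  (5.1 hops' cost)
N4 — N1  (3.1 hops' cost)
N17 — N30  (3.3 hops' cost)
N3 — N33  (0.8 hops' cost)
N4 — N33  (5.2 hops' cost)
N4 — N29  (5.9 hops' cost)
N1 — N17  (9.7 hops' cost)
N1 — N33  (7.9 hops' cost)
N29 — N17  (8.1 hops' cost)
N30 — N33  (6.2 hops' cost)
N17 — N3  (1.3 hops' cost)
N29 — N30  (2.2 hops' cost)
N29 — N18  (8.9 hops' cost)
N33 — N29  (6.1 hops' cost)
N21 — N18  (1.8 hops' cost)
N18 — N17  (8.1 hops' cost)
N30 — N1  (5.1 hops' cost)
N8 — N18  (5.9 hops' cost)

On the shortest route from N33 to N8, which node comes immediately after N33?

Enumerating some paths:
N33 - N3 - N17 - N18 - N8: 0.8+1.3+8.1+5.9 = 16.1
N33 - N3 - N4 - N21 - N18 - N8: 0.8+0.6+3.1+1.8+5.9 = 12.2
N33 - N3 - N29 - N18 - N8: 0.8+1.9+8.9+5.9 = 17.5
N33 - N4 - N21 - N18 - N8: 5.2+3.1+1.8+5.9 = 16
The minimum is 12.2 hops' cost via N33 - N3 - N4 - N21 - N18 - N8.
So from N33 the first move is to N3.

N3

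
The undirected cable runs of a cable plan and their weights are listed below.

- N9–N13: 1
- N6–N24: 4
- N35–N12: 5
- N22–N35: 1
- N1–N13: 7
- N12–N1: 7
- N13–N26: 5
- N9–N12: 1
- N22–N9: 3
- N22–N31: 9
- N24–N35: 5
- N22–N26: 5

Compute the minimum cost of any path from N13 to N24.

Candidate routes:
N13 → N9 → N12 → N35 → N24: 1+1+5+5 = 12
N13 → N26 → N22 → N35 → N24: 5+5+1+5 = 16
N13 → N9 → N22 → N35 → N24: 1+3+1+5 = 10
The minimum is 10 via N13 → N9 → N22 → N35 → N24.

10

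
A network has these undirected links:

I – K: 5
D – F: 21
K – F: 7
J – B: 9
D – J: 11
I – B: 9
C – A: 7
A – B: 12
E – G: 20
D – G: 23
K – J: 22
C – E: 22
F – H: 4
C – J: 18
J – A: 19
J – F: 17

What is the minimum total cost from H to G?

48

Enumerating some paths:
H - F - K - J - D - G: 4+7+22+11+23 = 67
H - F - D - G: 4+21+23 = 48
H - F - J - D - G: 4+17+11+23 = 55
H - F - K - I - B - J - D - G: 4+7+5+9+9+11+23 = 68
The minimum is 48 via H - F - D - G.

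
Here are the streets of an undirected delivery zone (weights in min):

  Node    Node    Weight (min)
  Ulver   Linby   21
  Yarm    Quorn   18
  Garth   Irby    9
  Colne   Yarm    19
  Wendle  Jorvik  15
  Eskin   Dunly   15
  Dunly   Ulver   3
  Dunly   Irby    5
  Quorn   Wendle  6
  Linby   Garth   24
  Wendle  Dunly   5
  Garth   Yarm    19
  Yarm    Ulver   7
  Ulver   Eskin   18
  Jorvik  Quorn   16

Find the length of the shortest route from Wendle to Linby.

29 min

Running Dijkstra from Wendle:
Wendle: 0
Dunly: 5  (via Wendle)
Quorn: 6  (via Wendle)
Ulver: 8  (via Dunly)
Irby: 10  (via Dunly)
Jorvik: 15  (via Wendle)
Yarm: 15  (via Ulver)
Garth: 19  (via Irby)
Eskin: 20  (via Dunly)
Linby: 29  (via Ulver)
Shortest route: Wendle → Dunly → Ulver → Linby = 29 min.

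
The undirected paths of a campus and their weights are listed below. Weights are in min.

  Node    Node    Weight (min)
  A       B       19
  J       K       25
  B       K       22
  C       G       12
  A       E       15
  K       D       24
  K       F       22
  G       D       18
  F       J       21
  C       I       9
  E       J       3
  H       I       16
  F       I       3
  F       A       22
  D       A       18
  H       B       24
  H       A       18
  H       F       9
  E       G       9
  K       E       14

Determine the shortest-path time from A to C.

34 min

Enumerating some paths:
A–E–G–C: 15+9+12 = 36
A–F–I–C: 22+3+9 = 34
The minimum is 34 min via A–F–I–C.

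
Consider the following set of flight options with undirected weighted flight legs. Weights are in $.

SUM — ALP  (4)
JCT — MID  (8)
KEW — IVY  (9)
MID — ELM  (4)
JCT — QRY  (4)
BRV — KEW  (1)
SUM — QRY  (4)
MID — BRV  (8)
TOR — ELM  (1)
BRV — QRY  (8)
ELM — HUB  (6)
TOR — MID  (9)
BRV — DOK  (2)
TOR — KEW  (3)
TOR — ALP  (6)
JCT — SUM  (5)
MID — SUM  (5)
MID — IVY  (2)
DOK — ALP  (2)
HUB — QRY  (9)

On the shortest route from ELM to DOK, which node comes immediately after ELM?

TOR

Candidate routes:
ELM → TOR → KEW → BRV → DOK: 1+3+1+2 = 7
ELM → MID → BRV → DOK: 4+8+2 = 14
ELM → TOR → ALP → DOK: 1+6+2 = 9
Cheapest is ELM → TOR → KEW → BRV → DOK at $7.
So from ELM the first move is to TOR.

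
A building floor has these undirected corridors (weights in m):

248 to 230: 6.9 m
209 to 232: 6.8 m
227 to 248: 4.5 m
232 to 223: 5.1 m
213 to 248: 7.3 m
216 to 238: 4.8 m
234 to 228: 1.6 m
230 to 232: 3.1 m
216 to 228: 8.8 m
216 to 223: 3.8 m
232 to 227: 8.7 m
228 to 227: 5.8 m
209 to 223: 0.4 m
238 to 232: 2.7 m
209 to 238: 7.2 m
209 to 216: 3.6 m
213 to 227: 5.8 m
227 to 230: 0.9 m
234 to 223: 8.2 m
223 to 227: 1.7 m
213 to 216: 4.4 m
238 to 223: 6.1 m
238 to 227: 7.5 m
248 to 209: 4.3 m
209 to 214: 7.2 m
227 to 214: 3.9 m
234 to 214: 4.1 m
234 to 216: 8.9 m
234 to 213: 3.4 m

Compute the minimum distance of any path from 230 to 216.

Settle nodes by increasing distance from 230:
230: 0
227: 0.9  (via 230)
223: 2.6  (via 227)
209: 3  (via 223)
232: 3.1  (via 230)
214: 4.8  (via 227)
248: 5.4  (via 227)
238: 5.8  (via 232)
216: 6.4  (via 223)
Shortest route: 230 → 227 → 223 → 216 = 6.4 m.

6.4 m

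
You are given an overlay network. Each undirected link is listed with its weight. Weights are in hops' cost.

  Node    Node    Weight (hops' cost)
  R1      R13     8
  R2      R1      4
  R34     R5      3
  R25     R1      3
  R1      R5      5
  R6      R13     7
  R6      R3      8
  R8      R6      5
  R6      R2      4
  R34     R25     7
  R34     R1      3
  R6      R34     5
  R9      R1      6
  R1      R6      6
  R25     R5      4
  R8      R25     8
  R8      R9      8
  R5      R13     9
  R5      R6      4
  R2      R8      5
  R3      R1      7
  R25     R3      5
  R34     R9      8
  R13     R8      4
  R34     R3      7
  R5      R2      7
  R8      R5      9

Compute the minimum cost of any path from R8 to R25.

Running Dijkstra from R8:
R8: 0
R13: 4  (via R8)
R6: 5  (via R8)
R2: 5  (via R8)
R25: 8  (via R8)
Shortest route: R8 → R25 = 8 hops' cost.

8 hops' cost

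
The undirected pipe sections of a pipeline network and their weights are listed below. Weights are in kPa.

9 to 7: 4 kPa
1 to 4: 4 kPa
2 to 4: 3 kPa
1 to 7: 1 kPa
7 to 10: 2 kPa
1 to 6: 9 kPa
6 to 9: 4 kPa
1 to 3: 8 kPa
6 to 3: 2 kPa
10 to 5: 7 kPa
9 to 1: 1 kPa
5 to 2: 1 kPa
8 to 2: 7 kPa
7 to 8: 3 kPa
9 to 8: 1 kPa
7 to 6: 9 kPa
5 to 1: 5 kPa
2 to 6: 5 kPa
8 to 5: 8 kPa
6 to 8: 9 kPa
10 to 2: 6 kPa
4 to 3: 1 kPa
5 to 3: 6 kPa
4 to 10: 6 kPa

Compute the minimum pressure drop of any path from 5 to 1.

Shortest distances from 5:
5: 0
2: 1  (via 5)
4: 4  (via 2)
1: 5  (via 5)
Shortest route: 5 → 1 = 5 kPa.

5 kPa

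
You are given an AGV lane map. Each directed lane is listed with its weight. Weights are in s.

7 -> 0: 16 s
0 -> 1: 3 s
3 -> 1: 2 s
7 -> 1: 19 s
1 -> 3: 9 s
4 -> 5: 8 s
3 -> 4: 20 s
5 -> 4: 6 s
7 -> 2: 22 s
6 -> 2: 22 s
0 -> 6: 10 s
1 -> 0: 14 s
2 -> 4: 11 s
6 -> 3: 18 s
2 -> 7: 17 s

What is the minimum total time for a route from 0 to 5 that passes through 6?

51 s

Best 0 to 6: 0 → 6 costing 10
Best 6 to 5: 6 → 2 → 4 → 5 costing 41
Total via 6: 10 + 41 = 51 s.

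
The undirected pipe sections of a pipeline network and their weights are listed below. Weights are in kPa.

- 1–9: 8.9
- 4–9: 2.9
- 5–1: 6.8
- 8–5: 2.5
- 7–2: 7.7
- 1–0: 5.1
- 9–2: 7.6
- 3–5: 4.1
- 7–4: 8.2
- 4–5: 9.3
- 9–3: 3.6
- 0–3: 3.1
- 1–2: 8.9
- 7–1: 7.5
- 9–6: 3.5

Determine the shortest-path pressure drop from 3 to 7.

Candidate routes:
3 - 5 - 1 - 7: 4.1+6.8+7.5 = 18.4
3 - 9 - 2 - 7: 3.6+7.6+7.7 = 18.9
3 - 9 - 4 - 7: 3.6+2.9+8.2 = 14.7
3 - 0 - 1 - 7: 3.1+5.1+7.5 = 15.7
Cheapest is 3 - 9 - 4 - 7 at 14.7 kPa.

14.7 kPa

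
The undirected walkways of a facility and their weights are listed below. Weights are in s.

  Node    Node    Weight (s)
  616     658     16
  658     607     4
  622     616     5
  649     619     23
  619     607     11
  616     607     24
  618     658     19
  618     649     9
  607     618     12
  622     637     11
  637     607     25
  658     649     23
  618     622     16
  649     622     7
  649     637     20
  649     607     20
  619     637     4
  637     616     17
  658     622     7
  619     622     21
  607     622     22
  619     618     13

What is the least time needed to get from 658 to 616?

12 s

Running Dijkstra from 658:
658: 0
607: 4  (via 658)
622: 7  (via 658)
616: 12  (via 622)
Shortest route: 658 → 622 → 616 = 12 s.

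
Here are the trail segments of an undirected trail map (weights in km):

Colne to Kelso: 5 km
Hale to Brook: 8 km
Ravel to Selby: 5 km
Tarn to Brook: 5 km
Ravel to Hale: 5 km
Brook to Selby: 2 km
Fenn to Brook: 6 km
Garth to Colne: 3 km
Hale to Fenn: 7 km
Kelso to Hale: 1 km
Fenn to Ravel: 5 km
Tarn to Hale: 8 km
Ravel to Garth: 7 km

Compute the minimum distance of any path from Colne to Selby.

15 km

Compare a few routes:
Colne - Garth - Ravel - Selby: 3+7+5 = 15
Colne - Kelso - Hale - Brook - Selby: 5+1+8+2 = 16
Colne - Kelso - Hale - Ravel - Selby: 5+1+5+5 = 16
Cheapest is Colne - Garth - Ravel - Selby at 15 km.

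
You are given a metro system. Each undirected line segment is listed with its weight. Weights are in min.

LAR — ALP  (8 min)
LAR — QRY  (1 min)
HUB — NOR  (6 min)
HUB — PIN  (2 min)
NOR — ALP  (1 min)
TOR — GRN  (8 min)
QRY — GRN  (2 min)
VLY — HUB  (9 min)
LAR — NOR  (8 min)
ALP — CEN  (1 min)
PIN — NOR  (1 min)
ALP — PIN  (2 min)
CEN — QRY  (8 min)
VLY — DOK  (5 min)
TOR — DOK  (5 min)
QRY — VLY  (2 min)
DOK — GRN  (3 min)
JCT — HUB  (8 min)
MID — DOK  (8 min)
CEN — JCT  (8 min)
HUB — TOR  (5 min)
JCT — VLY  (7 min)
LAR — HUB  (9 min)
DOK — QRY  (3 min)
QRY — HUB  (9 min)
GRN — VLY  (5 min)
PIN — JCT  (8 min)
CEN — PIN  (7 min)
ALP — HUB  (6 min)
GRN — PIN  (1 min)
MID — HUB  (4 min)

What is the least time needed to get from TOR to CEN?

10 min

Running Dijkstra from TOR:
TOR: 0
DOK: 5  (via TOR)
HUB: 5  (via TOR)
PIN: 7  (via HUB)
QRY: 8  (via DOK)
NOR: 8  (via PIN)
GRN: 8  (via TOR)
LAR: 9  (via QRY)
MID: 9  (via HUB)
ALP: 9  (via PIN)
CEN: 10  (via ALP)
Shortest route: TOR–HUB–PIN–ALP–CEN = 10 min.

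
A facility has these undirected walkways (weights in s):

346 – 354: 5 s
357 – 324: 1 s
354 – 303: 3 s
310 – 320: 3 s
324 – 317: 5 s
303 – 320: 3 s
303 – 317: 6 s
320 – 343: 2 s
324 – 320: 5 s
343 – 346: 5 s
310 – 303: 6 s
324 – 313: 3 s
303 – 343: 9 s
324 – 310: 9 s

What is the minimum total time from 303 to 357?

Compare a few routes:
303 - 317 - 324 - 357: 6+5+1 = 12
303 - 320 - 324 - 357: 3+5+1 = 9
Cheapest is 303 - 320 - 324 - 357 at 9 s.

9 s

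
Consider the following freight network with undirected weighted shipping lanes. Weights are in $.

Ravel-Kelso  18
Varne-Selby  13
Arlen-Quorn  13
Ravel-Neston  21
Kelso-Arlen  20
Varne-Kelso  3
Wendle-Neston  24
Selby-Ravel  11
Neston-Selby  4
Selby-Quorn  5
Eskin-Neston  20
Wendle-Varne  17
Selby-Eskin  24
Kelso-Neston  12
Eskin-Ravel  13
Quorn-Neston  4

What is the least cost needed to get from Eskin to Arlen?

Enumerating some paths:
Eskin–Selby–Quorn–Arlen: 24+5+13 = 42
Eskin–Ravel–Selby–Quorn–Arlen: 13+11+5+13 = 42
Eskin–Neston–Quorn–Arlen: 20+4+13 = 37
The minimum is $37 via Eskin–Neston–Quorn–Arlen.

$37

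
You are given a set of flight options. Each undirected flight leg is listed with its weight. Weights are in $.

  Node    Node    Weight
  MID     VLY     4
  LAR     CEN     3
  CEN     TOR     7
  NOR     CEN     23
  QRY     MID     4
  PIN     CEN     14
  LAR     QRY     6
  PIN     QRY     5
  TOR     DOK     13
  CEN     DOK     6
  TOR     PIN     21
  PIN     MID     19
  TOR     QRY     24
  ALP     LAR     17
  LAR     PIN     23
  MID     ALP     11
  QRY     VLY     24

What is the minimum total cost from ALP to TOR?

Shortest distances from ALP:
ALP: 0
MID: 11  (via ALP)
VLY: 15  (via MID)
QRY: 15  (via MID)
LAR: 17  (via ALP)
PIN: 20  (via QRY)
CEN: 20  (via LAR)
DOK: 26  (via CEN)
TOR: 27  (via CEN)
Shortest route: ALP → LAR → CEN → TOR = $27.

$27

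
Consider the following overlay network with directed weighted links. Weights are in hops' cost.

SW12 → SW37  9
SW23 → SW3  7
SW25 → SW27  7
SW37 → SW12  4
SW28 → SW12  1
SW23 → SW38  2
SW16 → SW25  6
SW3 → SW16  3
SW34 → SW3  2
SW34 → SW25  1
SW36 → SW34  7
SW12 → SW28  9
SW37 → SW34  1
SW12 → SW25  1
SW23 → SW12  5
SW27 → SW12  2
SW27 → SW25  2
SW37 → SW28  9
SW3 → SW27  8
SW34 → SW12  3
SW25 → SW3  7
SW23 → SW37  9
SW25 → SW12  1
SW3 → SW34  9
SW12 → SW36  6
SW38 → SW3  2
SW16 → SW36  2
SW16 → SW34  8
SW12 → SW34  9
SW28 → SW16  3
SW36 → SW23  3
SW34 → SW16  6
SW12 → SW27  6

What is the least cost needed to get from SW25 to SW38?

Candidate routes:
SW25–SW12–SW28–SW16–SW36–SW23–SW38: 1+9+3+2+3+2 = 20
SW25–SW12–SW36–SW23–SW38: 1+6+3+2 = 12
SW25–SW3–SW16–SW36–SW23–SW38: 7+3+2+3+2 = 17
Cheapest is SW25–SW12–SW36–SW23–SW38 at 12 hops' cost.

12 hops' cost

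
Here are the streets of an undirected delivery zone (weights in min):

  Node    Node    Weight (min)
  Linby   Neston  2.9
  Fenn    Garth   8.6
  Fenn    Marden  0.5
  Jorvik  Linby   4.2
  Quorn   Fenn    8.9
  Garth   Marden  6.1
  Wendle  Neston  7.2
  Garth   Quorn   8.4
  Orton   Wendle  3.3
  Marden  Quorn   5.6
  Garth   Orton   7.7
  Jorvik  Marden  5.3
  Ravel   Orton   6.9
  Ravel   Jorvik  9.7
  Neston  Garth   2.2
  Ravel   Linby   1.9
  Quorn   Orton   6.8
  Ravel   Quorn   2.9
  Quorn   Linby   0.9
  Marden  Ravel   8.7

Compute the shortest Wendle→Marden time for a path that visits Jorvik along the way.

Best Wendle to Jorvik: Wendle–Neston–Linby–Jorvik costing 14.3
Best Jorvik to Marden: Jorvik–Marden costing 5.3
Total via Jorvik: 14.3 + 5.3 = 19.6 min.

19.6 min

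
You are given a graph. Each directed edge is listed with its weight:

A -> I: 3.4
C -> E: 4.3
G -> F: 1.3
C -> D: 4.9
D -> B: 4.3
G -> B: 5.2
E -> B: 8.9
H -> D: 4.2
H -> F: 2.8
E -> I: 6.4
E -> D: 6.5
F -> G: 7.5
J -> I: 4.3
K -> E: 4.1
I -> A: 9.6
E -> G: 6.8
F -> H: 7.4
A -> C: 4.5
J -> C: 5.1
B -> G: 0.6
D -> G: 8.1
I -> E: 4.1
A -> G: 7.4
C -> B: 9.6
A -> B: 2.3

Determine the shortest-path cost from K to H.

Running Dijkstra from K:
K: 0
E: 4.1  (via K)
I: 10.5  (via E)
D: 10.6  (via E)
G: 10.9  (via E)
F: 12.2  (via G)
B: 13  (via E)
H: 19.6  (via F)
Shortest route: K–E–G–F–H = 19.6.

19.6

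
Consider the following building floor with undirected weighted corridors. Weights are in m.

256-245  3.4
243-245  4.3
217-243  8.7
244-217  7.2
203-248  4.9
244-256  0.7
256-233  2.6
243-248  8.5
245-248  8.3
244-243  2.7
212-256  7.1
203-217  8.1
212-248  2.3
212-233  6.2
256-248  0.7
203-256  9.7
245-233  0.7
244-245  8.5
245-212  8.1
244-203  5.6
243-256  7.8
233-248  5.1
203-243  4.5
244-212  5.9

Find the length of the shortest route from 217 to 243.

8.7 m

Enumerating some paths:
217–243: 8.7 = 8.7
217–244–243: 7.2+2.7 = 9.9
Cheapest is 217–243 at 8.7 m.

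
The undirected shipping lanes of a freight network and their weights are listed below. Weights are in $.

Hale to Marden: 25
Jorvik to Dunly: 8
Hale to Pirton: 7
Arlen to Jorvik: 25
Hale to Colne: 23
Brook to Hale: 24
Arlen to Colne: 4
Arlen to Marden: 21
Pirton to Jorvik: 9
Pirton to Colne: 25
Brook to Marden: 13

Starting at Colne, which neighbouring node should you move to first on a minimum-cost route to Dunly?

Candidate routes:
Colne → Pirton → Jorvik → Dunly: 25+9+8 = 42
Colne → Hale → Pirton → Jorvik → Dunly: 23+7+9+8 = 47
Colne → Arlen → Jorvik → Dunly: 4+25+8 = 37
Cheapest is Colne → Arlen → Jorvik → Dunly at $37.
So from Colne the first move is to Arlen.

Arlen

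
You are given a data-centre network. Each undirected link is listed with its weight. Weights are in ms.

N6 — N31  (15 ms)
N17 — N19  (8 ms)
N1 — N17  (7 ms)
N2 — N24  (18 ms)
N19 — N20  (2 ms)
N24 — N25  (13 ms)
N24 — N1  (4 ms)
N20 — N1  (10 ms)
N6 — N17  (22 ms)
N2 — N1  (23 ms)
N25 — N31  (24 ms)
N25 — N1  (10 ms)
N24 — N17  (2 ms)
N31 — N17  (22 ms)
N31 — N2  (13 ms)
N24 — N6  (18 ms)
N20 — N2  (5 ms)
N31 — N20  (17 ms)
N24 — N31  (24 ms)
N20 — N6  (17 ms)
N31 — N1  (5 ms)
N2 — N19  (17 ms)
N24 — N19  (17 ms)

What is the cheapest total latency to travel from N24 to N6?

18 ms

Enumerating some paths:
N24–N1–N31–N6: 4+5+15 = 24
N24–N6: 18 = 18
Cheapest is N24–N6 at 18 ms.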